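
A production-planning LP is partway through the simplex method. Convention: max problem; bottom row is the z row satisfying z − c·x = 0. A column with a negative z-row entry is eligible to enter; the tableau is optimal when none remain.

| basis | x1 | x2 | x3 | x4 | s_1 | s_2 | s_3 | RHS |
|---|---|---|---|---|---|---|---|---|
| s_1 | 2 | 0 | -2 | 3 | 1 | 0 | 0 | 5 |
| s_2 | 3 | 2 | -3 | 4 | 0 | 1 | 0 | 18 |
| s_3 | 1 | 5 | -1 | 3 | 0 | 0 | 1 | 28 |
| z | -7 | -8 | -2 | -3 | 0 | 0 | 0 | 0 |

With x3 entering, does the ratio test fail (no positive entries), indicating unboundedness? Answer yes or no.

Every constraint-row entry in column x3 is ≤ 0, so increasing x3 is unbounded.

yes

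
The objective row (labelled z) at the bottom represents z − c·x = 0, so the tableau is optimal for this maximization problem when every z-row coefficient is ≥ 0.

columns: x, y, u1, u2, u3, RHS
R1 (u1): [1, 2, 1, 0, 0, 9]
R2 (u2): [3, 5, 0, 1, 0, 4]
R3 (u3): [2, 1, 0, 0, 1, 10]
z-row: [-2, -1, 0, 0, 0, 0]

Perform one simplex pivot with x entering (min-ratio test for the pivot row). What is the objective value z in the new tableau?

Ratio test on column x — row 1: 9/1 = 9; row 2: 4/3 = 4/3; row 3: 10/2 = 5. Minimum is 4/3 at row 2 (u2 leaves); pivot element 3.
Pivot on row 2; the z-row RHS becomes 0 − (-2)·(4/3) = 8/3.

8/3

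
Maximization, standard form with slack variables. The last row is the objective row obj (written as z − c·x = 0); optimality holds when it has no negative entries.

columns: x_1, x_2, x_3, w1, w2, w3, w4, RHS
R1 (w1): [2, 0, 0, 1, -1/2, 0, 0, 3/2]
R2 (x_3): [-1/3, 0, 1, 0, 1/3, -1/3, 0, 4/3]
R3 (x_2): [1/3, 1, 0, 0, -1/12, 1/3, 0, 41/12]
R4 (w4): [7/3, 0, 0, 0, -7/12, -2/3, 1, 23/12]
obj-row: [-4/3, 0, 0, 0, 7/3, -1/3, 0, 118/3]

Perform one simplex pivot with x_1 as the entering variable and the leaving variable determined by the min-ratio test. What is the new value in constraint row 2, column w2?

Ratio test on column x_1 — row 1: (3/2)/2 = 3/4; row 2: entry -1/3 ≤ 0; row 3: (41/12)/(1/3) = 41/4; row 4: (23/12)/(7/3) = 23/28. Minimum is 3/4 at row 1 (w1 leaves); pivot element 2.
Divide row 1 by 2; eliminate column x_1 from the other rows.
Row 2 update in column w2: 1/3 − (-1/3)·(-1/4) = 1/4.

1/4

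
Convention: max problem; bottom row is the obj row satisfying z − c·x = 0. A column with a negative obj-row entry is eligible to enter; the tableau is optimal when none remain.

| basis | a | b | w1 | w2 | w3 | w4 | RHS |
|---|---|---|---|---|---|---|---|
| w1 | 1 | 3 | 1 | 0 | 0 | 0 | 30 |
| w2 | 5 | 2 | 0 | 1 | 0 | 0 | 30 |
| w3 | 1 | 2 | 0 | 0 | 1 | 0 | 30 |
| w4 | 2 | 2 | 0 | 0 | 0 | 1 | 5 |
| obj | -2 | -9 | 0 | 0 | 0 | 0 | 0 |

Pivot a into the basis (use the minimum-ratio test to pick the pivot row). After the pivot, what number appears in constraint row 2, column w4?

Ratio test on column a — row 1: 30/1 = 30; row 2: 30/5 = 6; row 3: 30/1 = 30; row 4: 5/2 = 5/2. Minimum is 5/2 at row 4 (w4 leaves); pivot element 2.
Divide row 4 by 2; eliminate column a from the other rows.
Row 2 update in column w4: 0 − 5·(1/2) = -5/2.

-5/2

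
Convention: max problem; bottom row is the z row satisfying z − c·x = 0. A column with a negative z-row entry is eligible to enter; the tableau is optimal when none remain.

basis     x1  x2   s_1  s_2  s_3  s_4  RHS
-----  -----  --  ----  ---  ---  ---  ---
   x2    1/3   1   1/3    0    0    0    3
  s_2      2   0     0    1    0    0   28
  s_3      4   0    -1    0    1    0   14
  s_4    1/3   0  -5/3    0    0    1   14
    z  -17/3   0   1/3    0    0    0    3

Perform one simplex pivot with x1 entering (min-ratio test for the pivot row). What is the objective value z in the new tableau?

Ratio test on column x1 — row 1: 3/(1/3) = 9; row 2: 28/2 = 14; row 3: 14/4 = 7/2; row 4: 14/(1/3) = 42. Minimum is 7/2 at row 3 (s_3 leaves); pivot element 4.
Pivot on row 3; the z-row RHS becomes 3 − (-17/3)·(7/2) = 137/6.

137/6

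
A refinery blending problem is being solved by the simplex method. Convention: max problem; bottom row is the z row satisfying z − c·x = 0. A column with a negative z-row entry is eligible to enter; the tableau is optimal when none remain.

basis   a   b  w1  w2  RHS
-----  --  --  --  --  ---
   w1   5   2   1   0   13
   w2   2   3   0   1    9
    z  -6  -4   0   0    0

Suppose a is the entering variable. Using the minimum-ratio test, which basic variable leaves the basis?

w1

Column a entries and ratios — w1: 13/5 = 13/5; w2: 9/2 = 9/2.
Smallest ratio is 13/5 in the row of w1, so w1 leaves.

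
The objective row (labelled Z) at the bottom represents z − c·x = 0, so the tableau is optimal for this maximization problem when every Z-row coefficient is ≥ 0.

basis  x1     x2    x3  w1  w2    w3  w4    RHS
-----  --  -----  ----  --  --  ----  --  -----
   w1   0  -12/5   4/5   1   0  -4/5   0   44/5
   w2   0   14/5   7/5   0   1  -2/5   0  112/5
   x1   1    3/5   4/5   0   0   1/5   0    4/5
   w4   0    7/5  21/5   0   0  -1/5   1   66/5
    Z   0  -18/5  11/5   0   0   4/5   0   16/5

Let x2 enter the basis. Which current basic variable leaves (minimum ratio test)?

Column x2 entries and ratios — w1: -12/5 ≤ 0, skip; w2: (112/5)/(14/5) = 8; x1: (4/5)/(3/5) = 4/3; w4: (66/5)/(7/5) = 66/7.
Smallest ratio is 4/3 in the row of x1, so x1 leaves.

x1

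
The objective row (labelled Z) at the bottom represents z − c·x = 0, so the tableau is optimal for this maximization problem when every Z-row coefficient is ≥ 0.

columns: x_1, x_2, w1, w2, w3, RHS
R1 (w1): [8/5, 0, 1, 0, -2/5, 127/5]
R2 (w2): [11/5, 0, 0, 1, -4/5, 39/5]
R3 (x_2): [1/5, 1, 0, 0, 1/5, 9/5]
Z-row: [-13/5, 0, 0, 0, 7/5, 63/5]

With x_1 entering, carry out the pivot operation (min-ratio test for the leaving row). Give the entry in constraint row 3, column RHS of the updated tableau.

12/11

Ratio test on column x_1 — row 1: (127/5)/(8/5) = 127/8; row 2: (39/5)/(11/5) = 39/11; row 3: (9/5)/(1/5) = 9. Minimum is 39/11 at row 2 (w2 leaves); pivot element 11/5.
Divide row 2 by 11/5; eliminate column x_1 from the other rows.
Row 3 update in column RHS: 9/5 − (1/5)·(39/11) = 12/11.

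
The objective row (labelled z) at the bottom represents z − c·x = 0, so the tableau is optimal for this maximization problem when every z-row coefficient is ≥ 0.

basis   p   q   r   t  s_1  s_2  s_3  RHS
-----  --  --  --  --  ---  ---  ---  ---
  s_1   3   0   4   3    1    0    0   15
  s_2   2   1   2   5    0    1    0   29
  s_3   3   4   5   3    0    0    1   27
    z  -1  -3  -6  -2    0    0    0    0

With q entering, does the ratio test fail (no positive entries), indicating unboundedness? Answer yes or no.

no

Column q has positive entries in row(s) 2, 3, so the ratio test bounds it — not unbounded.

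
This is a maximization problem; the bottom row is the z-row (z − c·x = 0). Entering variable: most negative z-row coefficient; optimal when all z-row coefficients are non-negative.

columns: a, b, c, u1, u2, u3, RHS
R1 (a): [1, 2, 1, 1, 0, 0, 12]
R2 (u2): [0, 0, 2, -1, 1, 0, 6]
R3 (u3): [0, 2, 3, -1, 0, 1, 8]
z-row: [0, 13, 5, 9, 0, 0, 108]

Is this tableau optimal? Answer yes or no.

Every z-row coefficient is ≥ 0, so the tableau is optimal.

yes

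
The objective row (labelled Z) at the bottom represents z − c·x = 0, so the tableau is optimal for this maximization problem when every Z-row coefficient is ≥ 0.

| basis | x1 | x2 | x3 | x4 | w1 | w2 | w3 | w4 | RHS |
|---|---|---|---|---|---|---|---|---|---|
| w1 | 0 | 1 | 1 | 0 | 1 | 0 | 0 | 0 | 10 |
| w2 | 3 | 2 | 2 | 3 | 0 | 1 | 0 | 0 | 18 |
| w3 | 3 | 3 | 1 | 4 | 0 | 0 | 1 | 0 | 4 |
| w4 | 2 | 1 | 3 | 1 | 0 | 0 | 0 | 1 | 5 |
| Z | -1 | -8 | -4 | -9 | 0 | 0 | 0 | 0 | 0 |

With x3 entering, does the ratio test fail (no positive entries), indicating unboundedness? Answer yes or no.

no

Column x3 has positive entries in row(s) 1, 2, 3, 4, so the ratio test bounds it — not unbounded.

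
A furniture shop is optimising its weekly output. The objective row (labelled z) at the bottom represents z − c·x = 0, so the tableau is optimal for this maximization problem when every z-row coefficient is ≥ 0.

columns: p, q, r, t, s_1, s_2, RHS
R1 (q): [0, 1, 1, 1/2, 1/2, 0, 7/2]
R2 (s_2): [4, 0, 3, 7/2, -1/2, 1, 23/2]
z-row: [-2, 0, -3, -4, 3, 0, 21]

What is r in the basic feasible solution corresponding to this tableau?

r is not in the basis, so in the current basic feasible solution r = 0.

0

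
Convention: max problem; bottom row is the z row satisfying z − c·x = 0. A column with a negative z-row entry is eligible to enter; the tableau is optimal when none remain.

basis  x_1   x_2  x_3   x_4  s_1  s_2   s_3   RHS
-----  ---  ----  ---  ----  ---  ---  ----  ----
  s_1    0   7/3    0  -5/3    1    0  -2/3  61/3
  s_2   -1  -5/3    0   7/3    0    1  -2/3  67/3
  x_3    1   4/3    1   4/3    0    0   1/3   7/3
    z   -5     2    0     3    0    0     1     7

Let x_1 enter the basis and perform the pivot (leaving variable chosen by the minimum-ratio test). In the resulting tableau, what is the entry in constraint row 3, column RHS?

7/3

Ratio test on column x_1 — row 1: entry 0 ≤ 0; row 2: entry -1 ≤ 0; row 3: (7/3)/1 = 7/3. Minimum is 7/3 at row 3 (x_3 leaves); pivot element 1.
Divide row 3 by 1; eliminate column x_1 from the other rows.
In the new row 3, the RHS entry is the old entry divided by the pivot: (7/3)/1 = 7/3.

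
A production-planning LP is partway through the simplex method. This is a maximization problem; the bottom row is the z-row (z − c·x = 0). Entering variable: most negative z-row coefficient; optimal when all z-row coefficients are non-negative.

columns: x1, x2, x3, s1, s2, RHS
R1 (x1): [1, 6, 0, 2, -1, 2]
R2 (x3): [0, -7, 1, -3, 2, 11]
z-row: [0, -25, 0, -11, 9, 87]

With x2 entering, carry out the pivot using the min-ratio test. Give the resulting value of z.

Ratio test on column x2 — row 1: 2/6 = 1/3; row 2: entry -7 ≤ 0. Minimum is 1/3 at row 1 (x1 leaves); pivot element 6.
Pivot on row 1; the z-row RHS becomes 87 − (-25)·(1/3) = 286/3.

286/3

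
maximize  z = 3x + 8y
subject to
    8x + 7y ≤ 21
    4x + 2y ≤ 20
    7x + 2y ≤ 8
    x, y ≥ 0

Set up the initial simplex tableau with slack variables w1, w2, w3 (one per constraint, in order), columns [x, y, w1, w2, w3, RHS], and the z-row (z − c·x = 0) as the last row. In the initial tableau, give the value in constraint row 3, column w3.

Slack w3 belongs to constraint 3; its column is the unit vector e_3, so the entry in row 3 is 1.

1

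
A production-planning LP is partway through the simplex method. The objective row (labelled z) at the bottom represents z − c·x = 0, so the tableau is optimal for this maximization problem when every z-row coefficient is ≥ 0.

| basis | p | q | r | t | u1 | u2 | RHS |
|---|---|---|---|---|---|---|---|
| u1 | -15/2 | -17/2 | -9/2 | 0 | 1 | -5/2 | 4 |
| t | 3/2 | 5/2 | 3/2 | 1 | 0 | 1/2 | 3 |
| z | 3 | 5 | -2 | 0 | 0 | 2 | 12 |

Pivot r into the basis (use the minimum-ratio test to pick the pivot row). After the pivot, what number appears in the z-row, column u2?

8/3

Ratio test on column r — row 1: entry -9/2 ≤ 0; row 2: 3/(3/2) = 2. Minimum is 2 at row 2 (t leaves); pivot element 3/2.
Divide row 2 by 3/2; eliminate column r from the other rows.
z-row update in column u2: 2 − (-2)·(1/3) = 8/3.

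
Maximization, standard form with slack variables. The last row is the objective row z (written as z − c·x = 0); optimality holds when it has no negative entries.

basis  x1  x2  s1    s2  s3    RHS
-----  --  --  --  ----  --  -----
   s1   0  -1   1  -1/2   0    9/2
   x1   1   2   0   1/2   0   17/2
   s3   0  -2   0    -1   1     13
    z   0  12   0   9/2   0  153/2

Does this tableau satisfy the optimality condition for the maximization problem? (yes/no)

Every z-row coefficient is ≥ 0, so the tableau is optimal.

yes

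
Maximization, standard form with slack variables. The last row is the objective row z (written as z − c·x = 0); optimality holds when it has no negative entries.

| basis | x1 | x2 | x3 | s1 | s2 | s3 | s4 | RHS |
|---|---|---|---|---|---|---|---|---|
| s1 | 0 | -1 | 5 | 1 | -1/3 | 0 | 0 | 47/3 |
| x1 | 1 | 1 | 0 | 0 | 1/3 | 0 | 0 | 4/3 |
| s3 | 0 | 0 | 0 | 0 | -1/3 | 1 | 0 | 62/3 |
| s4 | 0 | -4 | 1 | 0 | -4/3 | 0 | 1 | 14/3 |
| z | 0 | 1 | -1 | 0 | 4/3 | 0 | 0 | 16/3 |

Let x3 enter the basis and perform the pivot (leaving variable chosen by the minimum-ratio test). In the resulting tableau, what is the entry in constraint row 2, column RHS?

Ratio test on column x3 — row 1: (47/3)/5 = 47/15; row 2: entry 0 ≤ 0; row 3: entry 0 ≤ 0; row 4: (14/3)/1 = 14/3. Minimum is 47/15 at row 1 (s1 leaves); pivot element 5.
Divide row 1 by 5; eliminate column x3 from the other rows.
Row 2 update in column RHS: 4/3 − 0·(47/15) = 4/3.

4/3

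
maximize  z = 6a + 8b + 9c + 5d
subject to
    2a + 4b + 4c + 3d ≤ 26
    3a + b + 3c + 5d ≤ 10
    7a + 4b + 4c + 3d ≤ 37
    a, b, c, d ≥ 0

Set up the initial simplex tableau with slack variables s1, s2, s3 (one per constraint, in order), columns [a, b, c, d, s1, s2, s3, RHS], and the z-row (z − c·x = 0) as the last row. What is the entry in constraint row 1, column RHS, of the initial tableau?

26

The RHS of constraint 1 is b_1 = 26.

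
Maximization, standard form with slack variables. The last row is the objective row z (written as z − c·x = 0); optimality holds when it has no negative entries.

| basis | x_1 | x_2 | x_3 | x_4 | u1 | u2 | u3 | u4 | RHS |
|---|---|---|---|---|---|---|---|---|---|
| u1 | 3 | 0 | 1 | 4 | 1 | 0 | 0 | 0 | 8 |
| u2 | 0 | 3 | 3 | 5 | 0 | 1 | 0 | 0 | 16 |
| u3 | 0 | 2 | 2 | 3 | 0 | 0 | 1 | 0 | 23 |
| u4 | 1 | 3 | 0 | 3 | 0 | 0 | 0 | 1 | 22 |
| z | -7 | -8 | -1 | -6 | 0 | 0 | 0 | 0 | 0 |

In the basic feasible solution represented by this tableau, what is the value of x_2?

0

x_2 is not in the basis, so in the current basic feasible solution x_2 = 0.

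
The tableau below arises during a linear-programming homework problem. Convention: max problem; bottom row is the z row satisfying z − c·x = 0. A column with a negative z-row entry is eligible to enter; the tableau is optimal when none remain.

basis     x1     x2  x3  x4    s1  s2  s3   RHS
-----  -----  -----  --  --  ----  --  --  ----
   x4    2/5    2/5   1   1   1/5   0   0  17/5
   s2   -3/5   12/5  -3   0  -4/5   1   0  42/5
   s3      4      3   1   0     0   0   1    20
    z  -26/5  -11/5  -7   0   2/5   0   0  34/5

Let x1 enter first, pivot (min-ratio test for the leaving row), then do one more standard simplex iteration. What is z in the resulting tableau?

125/3

Ratio test on column x1 — row 1: (17/5)/(2/5) = 17/2; row 2: entry -3/5 ≤ 0; row 3: 20/4 = 5. Minimum is 5 at row 3 (s3 leaves); pivot element 4.
Pivot on row 3; the z-row RHS becomes 34/5 − (-26/5)·5 = 164/5.
Next entering variable (most negative z-row entry -57/10): x3.
Ratio test on column x3 — row 1: (7/5)/(9/10) = 14/9; row 2: entry -57/20 ≤ 0; row 3: 5/(1/4) = 20. Minimum is 14/9 at row 1 (x4 leaves); pivot element 9/10.
After the second pivot the z-row RHS is 164/5 − (-57/10)·(14/9) = 125/3.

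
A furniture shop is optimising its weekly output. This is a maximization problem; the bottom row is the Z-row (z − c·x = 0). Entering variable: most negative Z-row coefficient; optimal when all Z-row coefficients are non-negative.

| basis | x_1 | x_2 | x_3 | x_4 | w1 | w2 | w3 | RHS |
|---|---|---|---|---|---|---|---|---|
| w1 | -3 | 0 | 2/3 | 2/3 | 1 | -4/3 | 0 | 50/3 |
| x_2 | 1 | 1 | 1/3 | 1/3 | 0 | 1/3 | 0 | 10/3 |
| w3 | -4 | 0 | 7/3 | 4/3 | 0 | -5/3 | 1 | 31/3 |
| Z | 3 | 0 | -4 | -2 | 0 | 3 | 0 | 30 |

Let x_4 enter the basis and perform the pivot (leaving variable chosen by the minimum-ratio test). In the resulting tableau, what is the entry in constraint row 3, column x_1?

Ratio test on column x_4 — row 1: (50/3)/(2/3) = 25; row 2: (10/3)/(1/3) = 10; row 3: (31/3)/(4/3) = 31/4. Minimum is 31/4 at row 3 (w3 leaves); pivot element 4/3.
Divide row 3 by 4/3; eliminate column x_4 from the other rows.
In the new row 3, the x_1 entry is the old entry divided by the pivot: (-4)/(4/3) = -3.

-3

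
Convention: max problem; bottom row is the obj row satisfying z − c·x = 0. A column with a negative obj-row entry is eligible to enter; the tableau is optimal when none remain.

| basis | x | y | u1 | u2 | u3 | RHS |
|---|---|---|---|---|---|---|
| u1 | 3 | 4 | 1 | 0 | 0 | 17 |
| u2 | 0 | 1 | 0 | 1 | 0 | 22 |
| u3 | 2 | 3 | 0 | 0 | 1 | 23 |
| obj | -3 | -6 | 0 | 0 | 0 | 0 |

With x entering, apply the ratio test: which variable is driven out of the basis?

u1

Column x entries and ratios — u1: 17/3 = 17/3; u2: 0 ≤ 0, skip; u3: 23/2 = 23/2.
Smallest ratio is 17/3 in the row of u1, so u1 leaves.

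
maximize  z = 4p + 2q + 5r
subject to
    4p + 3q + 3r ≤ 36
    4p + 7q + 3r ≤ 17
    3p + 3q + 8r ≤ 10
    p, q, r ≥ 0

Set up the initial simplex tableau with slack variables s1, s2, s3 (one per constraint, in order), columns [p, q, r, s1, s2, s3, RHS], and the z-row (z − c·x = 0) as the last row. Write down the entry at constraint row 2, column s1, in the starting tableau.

Slack s1 belongs to constraint 1; its column is the unit vector e_1, so the entry in row 2 is 0.

0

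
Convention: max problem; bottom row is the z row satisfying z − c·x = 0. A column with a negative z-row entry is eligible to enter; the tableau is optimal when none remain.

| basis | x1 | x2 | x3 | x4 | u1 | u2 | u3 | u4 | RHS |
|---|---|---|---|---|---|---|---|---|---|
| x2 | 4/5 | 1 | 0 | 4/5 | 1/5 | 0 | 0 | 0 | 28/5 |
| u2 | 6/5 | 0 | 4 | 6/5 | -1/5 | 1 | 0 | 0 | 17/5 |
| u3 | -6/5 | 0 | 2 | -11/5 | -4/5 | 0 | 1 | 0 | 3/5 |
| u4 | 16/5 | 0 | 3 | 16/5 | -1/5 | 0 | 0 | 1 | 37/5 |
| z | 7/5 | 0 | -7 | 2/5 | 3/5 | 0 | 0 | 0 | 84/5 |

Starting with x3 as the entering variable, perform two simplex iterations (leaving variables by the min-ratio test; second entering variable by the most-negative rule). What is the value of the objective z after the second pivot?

1219/56

Ratio test on column x3 — row 1: entry 0 ≤ 0; row 2: (17/5)/4 = 17/20; row 3: (3/5)/2 = 3/10; row 4: (37/5)/3 = 37/15. Minimum is 3/10 at row 3 (u3 leaves); pivot element 2.
Pivot on row 3; the z-row RHS becomes 84/5 − (-7)·(3/10) = 189/10.
Next entering variable (most negative z-row entry -73/10): x4.
Ratio test on column x4 — row 1: (28/5)/(4/5) = 7; row 2: (11/5)/(28/5) = 11/28; row 3: entry -11/10 ≤ 0; row 4: (13/2)/(13/2) = 1. Minimum is 11/28 at row 2 (u2 leaves); pivot element 28/5.
After the second pivot the z-row RHS is 189/10 − (-73/10)·(11/28) = 1219/56.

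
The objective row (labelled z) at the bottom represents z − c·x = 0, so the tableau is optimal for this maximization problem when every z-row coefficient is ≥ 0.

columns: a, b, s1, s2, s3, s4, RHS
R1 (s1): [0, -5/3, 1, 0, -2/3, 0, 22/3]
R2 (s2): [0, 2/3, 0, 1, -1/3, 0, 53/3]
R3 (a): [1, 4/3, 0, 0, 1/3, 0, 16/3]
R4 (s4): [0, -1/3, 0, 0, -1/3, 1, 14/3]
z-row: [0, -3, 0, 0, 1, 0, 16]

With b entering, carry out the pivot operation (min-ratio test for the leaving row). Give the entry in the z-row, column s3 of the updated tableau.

Ratio test on column b — row 1: entry -5/3 ≤ 0; row 2: (53/3)/(2/3) = 53/2; row 3: (16/3)/(4/3) = 4; row 4: entry -1/3 ≤ 0. Minimum is 4 at row 3 (a leaves); pivot element 4/3.
Divide row 3 by 4/3; eliminate column b from the other rows.
z-row update in column s3: 1 − (-3)·(1/4) = 7/4.

7/4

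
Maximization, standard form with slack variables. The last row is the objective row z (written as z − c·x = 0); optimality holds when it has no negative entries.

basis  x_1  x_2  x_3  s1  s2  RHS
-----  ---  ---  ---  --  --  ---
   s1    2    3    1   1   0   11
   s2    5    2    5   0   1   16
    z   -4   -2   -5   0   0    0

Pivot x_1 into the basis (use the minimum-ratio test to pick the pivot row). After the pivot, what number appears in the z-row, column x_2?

Ratio test on column x_1 — row 1: 11/2 = 11/2; row 2: 16/5 = 16/5. Minimum is 16/5 at row 2 (s2 leaves); pivot element 5.
Divide row 2 by 5; eliminate column x_1 from the other rows.
z-row update in column x_2: -2 − (-4)·(2/5) = -2/5.

-2/5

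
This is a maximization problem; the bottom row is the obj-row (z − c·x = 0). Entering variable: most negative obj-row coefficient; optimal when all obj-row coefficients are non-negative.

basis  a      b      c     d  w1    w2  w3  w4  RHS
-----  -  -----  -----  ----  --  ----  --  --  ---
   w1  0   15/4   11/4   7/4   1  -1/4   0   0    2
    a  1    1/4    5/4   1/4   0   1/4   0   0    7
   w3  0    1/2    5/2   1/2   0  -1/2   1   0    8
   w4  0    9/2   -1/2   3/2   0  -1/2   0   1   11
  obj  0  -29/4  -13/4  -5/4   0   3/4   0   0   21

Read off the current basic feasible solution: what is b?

0

b is not in the basis, so in the current basic feasible solution b = 0.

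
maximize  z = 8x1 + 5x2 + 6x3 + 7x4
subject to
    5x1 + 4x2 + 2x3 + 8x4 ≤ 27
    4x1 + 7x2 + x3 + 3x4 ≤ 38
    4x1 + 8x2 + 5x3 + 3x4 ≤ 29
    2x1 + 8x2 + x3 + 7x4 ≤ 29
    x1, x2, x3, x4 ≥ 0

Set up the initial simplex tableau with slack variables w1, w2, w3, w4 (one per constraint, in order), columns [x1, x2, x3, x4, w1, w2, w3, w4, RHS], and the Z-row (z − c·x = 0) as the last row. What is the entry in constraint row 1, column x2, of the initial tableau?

Constraint 1 has coefficient 4 on x2.

4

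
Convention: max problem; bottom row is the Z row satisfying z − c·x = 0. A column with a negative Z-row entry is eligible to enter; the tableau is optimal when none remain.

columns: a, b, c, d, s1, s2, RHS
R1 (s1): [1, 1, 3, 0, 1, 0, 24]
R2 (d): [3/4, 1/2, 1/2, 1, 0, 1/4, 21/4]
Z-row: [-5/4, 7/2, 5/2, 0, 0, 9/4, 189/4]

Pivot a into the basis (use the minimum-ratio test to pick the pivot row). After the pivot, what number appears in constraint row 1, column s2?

-1/3

Ratio test on column a — row 1: 24/1 = 24; row 2: (21/4)/(3/4) = 7. Minimum is 7 at row 2 (d leaves); pivot element 3/4.
Divide row 2 by 3/4; eliminate column a from the other rows.
Row 1 update in column s2: 0 − 1·(1/3) = -1/3.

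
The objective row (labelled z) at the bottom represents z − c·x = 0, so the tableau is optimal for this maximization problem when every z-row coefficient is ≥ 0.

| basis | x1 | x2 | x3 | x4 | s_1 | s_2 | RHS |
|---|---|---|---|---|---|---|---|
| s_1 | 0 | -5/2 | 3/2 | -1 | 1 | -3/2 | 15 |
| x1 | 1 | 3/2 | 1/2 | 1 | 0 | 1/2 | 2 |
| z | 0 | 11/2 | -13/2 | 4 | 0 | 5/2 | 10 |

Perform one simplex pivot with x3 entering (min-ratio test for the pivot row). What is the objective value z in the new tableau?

36

Ratio test on column x3 — row 1: 15/(3/2) = 10; row 2: 2/(1/2) = 4. Minimum is 4 at row 2 (x1 leaves); pivot element 1/2.
Pivot on row 2; the z-row RHS becomes 10 − (-13/2)·4 = 36.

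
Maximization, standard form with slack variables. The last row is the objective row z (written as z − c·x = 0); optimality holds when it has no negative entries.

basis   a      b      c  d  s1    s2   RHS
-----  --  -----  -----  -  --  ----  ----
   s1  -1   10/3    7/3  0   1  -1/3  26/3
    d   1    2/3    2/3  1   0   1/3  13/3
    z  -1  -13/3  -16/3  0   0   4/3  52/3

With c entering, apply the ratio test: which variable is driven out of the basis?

s1

Column c entries and ratios — s1: (26/3)/(7/3) = 26/7; d: (13/3)/(2/3) = 13/2.
Smallest ratio is 26/7 in the row of s1, so s1 leaves.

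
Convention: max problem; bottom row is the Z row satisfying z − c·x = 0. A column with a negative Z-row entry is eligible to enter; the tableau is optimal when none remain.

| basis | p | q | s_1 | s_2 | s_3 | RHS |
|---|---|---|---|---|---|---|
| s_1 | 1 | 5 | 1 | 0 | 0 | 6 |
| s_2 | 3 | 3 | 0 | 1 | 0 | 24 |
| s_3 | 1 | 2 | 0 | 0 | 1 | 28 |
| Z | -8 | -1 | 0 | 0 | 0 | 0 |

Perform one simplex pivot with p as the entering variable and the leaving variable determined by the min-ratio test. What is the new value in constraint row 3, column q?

-3

Ratio test on column p — row 1: 6/1 = 6; row 2: 24/3 = 8; row 3: 28/1 = 28. Minimum is 6 at row 1 (s_1 leaves); pivot element 1.
Divide row 1 by 1; eliminate column p from the other rows.
Row 3 update in column q: 2 − 1·5 = -3.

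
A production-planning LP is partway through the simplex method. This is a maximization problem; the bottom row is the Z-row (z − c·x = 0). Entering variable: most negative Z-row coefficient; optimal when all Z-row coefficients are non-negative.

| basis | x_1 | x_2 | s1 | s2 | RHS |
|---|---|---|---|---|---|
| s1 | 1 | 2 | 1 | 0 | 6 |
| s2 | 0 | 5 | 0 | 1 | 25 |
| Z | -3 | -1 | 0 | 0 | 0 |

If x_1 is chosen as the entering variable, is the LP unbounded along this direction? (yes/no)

no

Column x_1 has positive entries in row(s) 1, so the ratio test bounds it — not unbounded.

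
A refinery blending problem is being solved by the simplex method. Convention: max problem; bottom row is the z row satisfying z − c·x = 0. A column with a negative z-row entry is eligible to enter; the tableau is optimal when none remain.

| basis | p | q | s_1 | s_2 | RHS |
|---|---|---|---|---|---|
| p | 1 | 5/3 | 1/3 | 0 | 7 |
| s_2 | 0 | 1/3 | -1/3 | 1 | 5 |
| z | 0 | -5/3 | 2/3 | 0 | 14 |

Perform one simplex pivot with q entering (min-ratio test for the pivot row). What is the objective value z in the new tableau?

Ratio test on column q — row 1: 7/(5/3) = 21/5; row 2: 5/(1/3) = 15. Minimum is 21/5 at row 1 (p leaves); pivot element 5/3.
Pivot on row 1; the z-row RHS becomes 14 − (-5/3)·(21/5) = 21.

21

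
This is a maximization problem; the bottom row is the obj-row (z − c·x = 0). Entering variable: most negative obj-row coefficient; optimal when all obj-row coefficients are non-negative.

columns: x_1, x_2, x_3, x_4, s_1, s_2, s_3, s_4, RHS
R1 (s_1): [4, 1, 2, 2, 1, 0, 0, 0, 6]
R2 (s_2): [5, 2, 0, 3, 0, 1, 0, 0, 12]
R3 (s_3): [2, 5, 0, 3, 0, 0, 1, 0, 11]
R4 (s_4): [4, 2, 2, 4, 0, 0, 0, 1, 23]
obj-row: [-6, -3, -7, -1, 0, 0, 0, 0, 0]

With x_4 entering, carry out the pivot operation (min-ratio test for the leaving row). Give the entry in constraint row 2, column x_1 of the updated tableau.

Ratio test on column x_4 — row 1: 6/2 = 3; row 2: 12/3 = 4; row 3: 11/3 = 11/3; row 4: 23/4 = 23/4. Minimum is 3 at row 1 (s_1 leaves); pivot element 2.
Divide row 1 by 2; eliminate column x_4 from the other rows.
Row 2 update in column x_1: 5 − 3·2 = -1.

-1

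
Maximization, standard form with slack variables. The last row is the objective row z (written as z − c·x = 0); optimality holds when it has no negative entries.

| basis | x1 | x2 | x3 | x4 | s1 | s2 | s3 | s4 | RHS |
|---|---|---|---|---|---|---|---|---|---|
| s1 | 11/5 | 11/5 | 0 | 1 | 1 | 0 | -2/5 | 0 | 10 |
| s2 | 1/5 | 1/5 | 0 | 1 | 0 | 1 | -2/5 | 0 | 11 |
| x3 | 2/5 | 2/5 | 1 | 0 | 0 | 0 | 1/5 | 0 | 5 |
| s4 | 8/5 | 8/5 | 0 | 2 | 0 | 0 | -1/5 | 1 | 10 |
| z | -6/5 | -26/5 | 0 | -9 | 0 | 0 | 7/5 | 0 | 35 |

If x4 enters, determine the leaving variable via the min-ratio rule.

Column x4 entries and ratios — s1: 10/1 = 10; s2: 11/1 = 11; x3: 0 ≤ 0, skip; s4: 10/2 = 5.
Smallest ratio is 5 in the row of s4, so s4 leaves.

s4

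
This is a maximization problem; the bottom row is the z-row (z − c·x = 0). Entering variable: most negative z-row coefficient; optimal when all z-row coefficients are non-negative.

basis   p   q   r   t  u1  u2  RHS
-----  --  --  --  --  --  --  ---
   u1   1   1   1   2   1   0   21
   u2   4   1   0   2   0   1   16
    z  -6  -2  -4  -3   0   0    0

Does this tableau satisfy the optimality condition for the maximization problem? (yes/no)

The z-row has a negative entry -6 in column p, so it is not optimal.

no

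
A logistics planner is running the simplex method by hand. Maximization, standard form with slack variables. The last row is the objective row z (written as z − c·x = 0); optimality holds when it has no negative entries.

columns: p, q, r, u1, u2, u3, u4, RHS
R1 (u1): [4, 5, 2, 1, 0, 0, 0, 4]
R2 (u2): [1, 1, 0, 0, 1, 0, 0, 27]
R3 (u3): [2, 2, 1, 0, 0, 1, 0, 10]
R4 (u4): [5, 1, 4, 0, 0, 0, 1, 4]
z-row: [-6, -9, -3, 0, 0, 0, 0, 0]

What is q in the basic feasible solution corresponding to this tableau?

0

q is not in the basis, so in the current basic feasible solution q = 0.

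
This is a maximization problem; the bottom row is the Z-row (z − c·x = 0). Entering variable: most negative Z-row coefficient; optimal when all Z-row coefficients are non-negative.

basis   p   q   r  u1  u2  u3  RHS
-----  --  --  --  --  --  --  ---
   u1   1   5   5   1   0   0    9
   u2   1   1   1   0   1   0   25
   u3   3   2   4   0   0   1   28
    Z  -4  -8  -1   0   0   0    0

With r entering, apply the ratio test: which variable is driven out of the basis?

Column r entries and ratios — u1: 9/5 = 9/5; u2: 25/1 = 25; u3: 28/4 = 7.
Smallest ratio is 9/5 in the row of u1, so u1 leaves.

u1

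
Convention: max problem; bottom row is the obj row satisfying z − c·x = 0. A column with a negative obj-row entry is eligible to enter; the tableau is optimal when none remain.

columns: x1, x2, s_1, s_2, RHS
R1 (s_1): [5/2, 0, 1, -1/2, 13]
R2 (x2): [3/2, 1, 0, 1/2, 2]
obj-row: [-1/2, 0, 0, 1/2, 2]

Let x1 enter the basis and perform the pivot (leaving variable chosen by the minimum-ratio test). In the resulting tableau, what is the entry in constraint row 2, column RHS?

4/3

Ratio test on column x1 — row 1: 13/(5/2) = 26/5; row 2: 2/(3/2) = 4/3. Minimum is 4/3 at row 2 (x2 leaves); pivot element 3/2.
Divide row 2 by 3/2; eliminate column x1 from the other rows.
In the new row 2, the RHS entry is the old entry divided by the pivot: 2/(3/2) = 4/3.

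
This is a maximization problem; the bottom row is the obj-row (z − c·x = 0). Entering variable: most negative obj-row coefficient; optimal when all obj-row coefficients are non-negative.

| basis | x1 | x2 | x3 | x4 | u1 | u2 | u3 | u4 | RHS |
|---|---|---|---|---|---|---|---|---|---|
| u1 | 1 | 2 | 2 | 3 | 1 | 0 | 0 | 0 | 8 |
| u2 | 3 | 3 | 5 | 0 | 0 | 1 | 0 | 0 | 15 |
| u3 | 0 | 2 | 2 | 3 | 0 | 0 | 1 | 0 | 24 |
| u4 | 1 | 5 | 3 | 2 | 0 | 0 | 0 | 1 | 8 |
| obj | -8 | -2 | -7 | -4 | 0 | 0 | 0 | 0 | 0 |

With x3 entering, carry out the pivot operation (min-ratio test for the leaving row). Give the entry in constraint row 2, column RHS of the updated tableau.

Ratio test on column x3 — row 1: 8/2 = 4; row 2: 15/5 = 3; row 3: 24/2 = 12; row 4: 8/3 = 8/3. Minimum is 8/3 at row 4 (u4 leaves); pivot element 3.
Divide row 4 by 3; eliminate column x3 from the other rows.
Row 2 update in column RHS: 15 − 5·(8/3) = 5/3.

5/3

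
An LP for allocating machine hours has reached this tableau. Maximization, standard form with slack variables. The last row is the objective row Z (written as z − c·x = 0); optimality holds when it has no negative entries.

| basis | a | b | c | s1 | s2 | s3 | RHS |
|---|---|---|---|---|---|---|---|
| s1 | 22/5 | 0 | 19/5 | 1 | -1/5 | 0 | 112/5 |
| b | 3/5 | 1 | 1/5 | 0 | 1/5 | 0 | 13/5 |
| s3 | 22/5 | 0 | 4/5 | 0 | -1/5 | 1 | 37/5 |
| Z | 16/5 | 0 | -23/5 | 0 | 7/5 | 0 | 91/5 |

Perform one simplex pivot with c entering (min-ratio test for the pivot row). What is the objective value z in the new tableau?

Ratio test on column c — row 1: (112/5)/(19/5) = 112/19; row 2: (13/5)/(1/5) = 13; row 3: (37/5)/(4/5) = 37/4. Minimum is 112/19 at row 1 (s1 leaves); pivot element 19/5.
Pivot on row 1; the Z-row RHS becomes 91/5 − (-23/5)·(112/19) = 861/19.

861/19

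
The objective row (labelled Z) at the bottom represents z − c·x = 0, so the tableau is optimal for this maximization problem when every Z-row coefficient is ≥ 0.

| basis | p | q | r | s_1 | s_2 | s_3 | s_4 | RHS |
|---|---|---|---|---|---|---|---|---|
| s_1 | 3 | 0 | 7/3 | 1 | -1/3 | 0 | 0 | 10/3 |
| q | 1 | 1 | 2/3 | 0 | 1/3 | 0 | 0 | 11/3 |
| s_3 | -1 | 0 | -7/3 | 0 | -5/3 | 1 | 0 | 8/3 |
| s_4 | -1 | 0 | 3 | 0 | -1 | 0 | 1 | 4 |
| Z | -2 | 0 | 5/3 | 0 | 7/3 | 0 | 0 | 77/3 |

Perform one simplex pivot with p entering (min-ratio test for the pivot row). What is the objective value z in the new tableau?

Ratio test on column p — row 1: (10/3)/3 = 10/9; row 2: (11/3)/1 = 11/3; row 3: entry -1 ≤ 0; row 4: entry -1 ≤ 0. Minimum is 10/9 at row 1 (s_1 leaves); pivot element 3.
Pivot on row 1; the Z-row RHS becomes 77/3 − (-2)·(10/9) = 251/9.

251/9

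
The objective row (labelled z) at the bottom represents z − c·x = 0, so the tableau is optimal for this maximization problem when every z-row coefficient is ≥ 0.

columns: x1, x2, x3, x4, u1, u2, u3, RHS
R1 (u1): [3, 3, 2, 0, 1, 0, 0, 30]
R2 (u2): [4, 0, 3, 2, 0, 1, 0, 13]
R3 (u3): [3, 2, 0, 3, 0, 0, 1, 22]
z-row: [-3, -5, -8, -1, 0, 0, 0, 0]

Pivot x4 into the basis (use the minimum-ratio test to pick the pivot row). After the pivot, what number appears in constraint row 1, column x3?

2

Ratio test on column x4 — row 1: entry 0 ≤ 0; row 2: 13/2 = 13/2; row 3: 22/3 = 22/3. Minimum is 13/2 at row 2 (u2 leaves); pivot element 2.
Divide row 2 by 2; eliminate column x4 from the other rows.
Row 1 update in column x3: 2 − 0·(3/2) = 2.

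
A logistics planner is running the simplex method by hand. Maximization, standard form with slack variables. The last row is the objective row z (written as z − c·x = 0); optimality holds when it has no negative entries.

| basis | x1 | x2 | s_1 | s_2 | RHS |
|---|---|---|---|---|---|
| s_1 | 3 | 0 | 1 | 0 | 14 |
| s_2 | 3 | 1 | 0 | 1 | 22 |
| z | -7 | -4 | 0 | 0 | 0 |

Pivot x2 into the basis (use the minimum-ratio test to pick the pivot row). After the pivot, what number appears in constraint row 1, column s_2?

Ratio test on column x2 — row 1: entry 0 ≤ 0; row 2: 22/1 = 22. Minimum is 22 at row 2 (s_2 leaves); pivot element 1.
Divide row 2 by 1; eliminate column x2 from the other rows.
Row 1 update in column s_2: 0 − 0·1 = 0.

0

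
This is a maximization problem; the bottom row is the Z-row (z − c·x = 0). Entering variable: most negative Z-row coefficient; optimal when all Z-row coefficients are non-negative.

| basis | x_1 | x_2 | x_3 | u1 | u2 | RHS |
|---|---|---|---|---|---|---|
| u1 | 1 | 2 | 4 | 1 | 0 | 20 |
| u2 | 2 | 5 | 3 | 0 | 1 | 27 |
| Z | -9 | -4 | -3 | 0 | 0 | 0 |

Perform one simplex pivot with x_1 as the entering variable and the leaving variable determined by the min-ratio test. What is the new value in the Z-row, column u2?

Ratio test on column x_1 — row 1: 20/1 = 20; row 2: 27/2 = 27/2. Minimum is 27/2 at row 2 (u2 leaves); pivot element 2.
Divide row 2 by 2; eliminate column x_1 from the other rows.
Z-row update in column u2: 0 − (-9)·(1/2) = 9/2.

9/2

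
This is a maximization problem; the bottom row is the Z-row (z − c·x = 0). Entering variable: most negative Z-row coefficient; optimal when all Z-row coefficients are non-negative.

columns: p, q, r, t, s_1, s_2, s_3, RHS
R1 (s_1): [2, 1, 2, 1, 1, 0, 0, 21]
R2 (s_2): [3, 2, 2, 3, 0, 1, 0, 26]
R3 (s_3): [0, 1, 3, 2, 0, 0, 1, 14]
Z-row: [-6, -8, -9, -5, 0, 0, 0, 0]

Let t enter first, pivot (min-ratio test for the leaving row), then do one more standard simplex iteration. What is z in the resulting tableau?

45

Ratio test on column t — row 1: 21/1 = 21; row 2: 26/3 = 26/3; row 3: 14/2 = 7. Minimum is 7 at row 3 (s_3 leaves); pivot element 2.
Pivot on row 3; the Z-row RHS becomes 0 − (-5)·7 = 35.
Next entering variable (most negative Z-row entry -6): p.
Ratio test on column p — row 1: 14/2 = 7; row 2: 5/3 = 5/3; row 3: entry 0 ≤ 0. Minimum is 5/3 at row 2 (s_2 leaves); pivot element 3.
After the second pivot the Z-row RHS is 35 − (-6)·(5/3) = 45.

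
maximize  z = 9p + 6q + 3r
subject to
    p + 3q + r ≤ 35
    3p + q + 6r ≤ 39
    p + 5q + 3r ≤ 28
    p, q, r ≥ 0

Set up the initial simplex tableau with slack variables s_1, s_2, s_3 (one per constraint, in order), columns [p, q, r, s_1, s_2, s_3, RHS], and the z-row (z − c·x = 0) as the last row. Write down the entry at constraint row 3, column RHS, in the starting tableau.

The RHS of constraint 3 is b_3 = 28.

28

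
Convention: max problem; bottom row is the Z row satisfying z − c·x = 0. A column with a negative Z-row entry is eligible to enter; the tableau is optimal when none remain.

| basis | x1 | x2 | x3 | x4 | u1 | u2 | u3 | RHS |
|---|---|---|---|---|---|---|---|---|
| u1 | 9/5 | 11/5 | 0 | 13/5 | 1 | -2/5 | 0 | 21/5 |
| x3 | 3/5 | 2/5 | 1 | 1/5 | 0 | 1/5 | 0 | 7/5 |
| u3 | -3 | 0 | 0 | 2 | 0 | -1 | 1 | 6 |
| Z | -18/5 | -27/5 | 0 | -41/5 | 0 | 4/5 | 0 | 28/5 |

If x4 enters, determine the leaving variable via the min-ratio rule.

Column x4 entries and ratios — u1: (21/5)/(13/5) = 21/13; x3: (7/5)/(1/5) = 7; u3: 6/2 = 3.
Smallest ratio is 21/13 in the row of u1, so u1 leaves.

u1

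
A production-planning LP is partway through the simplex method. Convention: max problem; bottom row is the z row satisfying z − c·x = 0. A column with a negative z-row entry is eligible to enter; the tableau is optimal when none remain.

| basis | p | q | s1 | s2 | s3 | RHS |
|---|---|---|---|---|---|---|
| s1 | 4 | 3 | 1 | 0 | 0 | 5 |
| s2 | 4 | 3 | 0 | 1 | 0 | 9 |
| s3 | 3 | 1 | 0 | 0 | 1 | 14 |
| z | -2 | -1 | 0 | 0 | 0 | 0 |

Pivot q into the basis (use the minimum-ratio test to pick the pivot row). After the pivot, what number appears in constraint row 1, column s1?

1/3

Ratio test on column q — row 1: 5/3 = 5/3; row 2: 9/3 = 3; row 3: 14/1 = 14. Minimum is 5/3 at row 1 (s1 leaves); pivot element 3.
Divide row 1 by 3; eliminate column q from the other rows.
In the new row 1, the s1 entry is the old entry divided by the pivot: 1/3 = 1/3.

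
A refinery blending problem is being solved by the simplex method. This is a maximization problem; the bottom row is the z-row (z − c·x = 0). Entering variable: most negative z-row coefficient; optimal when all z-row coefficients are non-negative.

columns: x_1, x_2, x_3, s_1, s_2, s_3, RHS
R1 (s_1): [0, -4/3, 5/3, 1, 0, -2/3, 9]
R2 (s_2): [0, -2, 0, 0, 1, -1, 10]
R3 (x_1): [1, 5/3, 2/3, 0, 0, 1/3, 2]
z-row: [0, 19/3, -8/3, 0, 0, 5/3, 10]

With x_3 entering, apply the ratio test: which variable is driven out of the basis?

x_1

Column x_3 entries and ratios — s_1: 9/(5/3) = 27/5; s_2: 0 ≤ 0, skip; x_1: 2/(2/3) = 3.
Smallest ratio is 3 in the row of x_1, so x_1 leaves.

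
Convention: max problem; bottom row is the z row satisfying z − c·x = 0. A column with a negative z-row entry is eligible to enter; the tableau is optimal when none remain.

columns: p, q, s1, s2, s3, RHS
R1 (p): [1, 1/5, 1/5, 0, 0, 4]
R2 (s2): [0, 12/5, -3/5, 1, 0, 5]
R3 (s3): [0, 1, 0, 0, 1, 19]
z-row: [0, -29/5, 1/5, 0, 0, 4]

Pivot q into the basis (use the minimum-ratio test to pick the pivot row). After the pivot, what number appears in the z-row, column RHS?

Ratio test on column q — row 1: 4/(1/5) = 20; row 2: 5/(12/5) = 25/12; row 3: 19/1 = 19. Minimum is 25/12 at row 2 (s2 leaves); pivot element 12/5.
Divide row 2 by 12/5; eliminate column q from the other rows.
z-row update in column RHS: 4 − (-29/5)·(25/12) = 193/12.

193/12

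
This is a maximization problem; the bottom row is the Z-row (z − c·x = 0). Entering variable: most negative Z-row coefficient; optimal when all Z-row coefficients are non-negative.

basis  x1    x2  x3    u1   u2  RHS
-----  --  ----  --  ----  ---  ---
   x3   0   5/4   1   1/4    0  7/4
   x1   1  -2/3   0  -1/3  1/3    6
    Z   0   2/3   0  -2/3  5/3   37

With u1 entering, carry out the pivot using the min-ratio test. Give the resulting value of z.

Ratio test on column u1 — row 1: (7/4)/(1/4) = 7; row 2: entry -1/3 ≤ 0. Minimum is 7 at row 1 (x3 leaves); pivot element 1/4.
Pivot on row 1; the Z-row RHS becomes 37 − (-2/3)·7 = 125/3.

125/3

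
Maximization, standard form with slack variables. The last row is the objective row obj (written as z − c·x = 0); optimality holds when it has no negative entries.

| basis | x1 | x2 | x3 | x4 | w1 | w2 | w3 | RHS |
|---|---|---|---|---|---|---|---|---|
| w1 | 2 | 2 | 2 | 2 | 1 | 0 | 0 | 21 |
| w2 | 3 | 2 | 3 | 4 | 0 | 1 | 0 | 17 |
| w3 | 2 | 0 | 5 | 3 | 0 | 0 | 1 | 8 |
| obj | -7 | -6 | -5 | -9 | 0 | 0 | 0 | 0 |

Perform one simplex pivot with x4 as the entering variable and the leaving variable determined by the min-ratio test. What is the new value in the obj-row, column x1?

-1

Ratio test on column x4 — row 1: 21/2 = 21/2; row 2: 17/4 = 17/4; row 3: 8/3 = 8/3. Minimum is 8/3 at row 3 (w3 leaves); pivot element 3.
Divide row 3 by 3; eliminate column x4 from the other rows.
obj-row update in column x1: -7 − (-9)·(2/3) = -1.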